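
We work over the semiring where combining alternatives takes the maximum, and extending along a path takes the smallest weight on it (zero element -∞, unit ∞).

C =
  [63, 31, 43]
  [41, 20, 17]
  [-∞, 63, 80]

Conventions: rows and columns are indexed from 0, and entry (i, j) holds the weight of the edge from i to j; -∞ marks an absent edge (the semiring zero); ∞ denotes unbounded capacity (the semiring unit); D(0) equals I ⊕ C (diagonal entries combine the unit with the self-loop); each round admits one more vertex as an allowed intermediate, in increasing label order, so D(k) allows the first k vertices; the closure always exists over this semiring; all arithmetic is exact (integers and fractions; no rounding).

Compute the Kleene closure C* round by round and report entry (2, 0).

D(0):
  [∞, 31, 43]
  [41, ∞, 17]
  [-∞, 63, ∞]
D(1):
  [∞, 31, 43]
  [41, ∞, 41]
  [-∞, 63, ∞]
D(2):
  [∞, 31, 43]
  [41, ∞, 41]
  [41, 63, ∞]
D(3):
  [∞, 43, 43]
  [41, ∞, 41]
  [41, 63, ∞]
Answer: C*[2][0] = 41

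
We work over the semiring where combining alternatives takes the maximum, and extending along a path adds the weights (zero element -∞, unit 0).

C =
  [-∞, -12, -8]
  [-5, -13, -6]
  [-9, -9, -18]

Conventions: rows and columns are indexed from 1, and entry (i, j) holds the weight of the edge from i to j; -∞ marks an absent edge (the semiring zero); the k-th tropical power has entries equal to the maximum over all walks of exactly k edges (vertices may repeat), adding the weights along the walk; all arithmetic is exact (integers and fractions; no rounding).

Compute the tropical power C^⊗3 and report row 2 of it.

C^⊗2:
  [-17, -17, -18]
  [-15, -15, -13]
  [-14, -21, -15]
C^⊗3:
  [-22, -27, -23]
  [-20, -22, -21]
  [-24, -24, -22]
Answer: row 2 of C^⊗3 = [-20, -22, -21]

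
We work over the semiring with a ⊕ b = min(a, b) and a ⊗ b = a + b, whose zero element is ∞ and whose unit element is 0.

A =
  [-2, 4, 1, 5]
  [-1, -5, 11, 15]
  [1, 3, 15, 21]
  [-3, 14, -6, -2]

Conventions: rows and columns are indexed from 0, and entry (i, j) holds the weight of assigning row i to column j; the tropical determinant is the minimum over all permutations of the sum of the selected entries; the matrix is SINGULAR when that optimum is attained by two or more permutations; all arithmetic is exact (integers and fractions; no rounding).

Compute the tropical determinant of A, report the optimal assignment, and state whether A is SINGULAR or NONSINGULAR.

σ = (0, 1, 2, 3): (-2) + (-5) + 15 + (-2) = 6
σ = (0, 1, 3, 2): (-2) + (-5) + 21 + (-6) = 8
σ = (0, 2, 1, 3): (-2) + 11 + 3 + (-2) = 10
σ = (0, 2, 3, 1): (-2) + 11 + 21 + 14 = 44
σ = (0, 3, 1, 2): (-2) + 15 + 3 + (-6) = 10
σ = (0, 3, 2, 1): (-2) + 15 + 15 + 14 = 42
σ = (1, 0, 2, 3): 4 + (-1) + 15 + (-2) = 16
σ = (1, 0, 3, 2): 4 + (-1) + 21 + (-6) = 18
σ = (1, 2, 0, 3): 4 + 11 + 1 + (-2) = 14
σ = (1, 2, 3, 0): 4 + 11 + 21 + (-3) = 33
σ = (1, 3, 0, 2): 4 + 15 + 1 + (-6) = 14
σ = (1, 3, 2, 0): 4 + 15 + 15 + (-3) = 31
σ = (2, 0, 1, 3): 1 + (-1) + 3 + (-2) = 1
σ = (2, 0, 3, 1): 1 + (-1) + 21 + 14 = 35
σ = (2, 1, 0, 3): 1 + (-5) + 1 + (-2) = -5
σ = (2, 1, 3, 0): 1 + (-5) + 21 + (-3) = 14
σ = (2, 3, 0, 1): 1 + 15 + 1 + 14 = 31
σ = (2, 3, 1, 0): 1 + 15 + 3 + (-3) = 16
σ = (3, 0, 1, 2): 5 + (-1) + 3 + (-6) = 1
σ = (3, 0, 2, 1): 5 + (-1) + 15 + 14 = 33
σ = (3, 1, 0, 2): 5 + (-5) + 1 + (-6) = -5
σ = (3, 1, 2, 0): 5 + (-5) + 15 + (-3) = 12
σ = (3, 2, 0, 1): 5 + 11 + 1 + 14 = 31
σ = (3, 2, 1, 0): 5 + 11 + 3 + (-3) = 16
Optimal value attained by: σ = (2, 1, 0, 3).
Answer: det⊕(A) = -5; verdict: SINGULAR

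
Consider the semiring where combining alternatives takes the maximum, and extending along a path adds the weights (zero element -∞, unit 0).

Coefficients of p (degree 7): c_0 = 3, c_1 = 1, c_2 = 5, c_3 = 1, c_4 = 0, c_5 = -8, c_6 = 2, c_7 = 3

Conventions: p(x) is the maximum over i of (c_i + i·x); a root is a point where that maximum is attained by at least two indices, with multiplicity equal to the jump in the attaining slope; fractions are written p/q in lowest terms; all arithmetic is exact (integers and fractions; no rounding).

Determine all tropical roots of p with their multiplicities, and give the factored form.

hull edge (i=0, c=3) to (i=2, c=5): slope 1, span 2
hull edge (i=2, c=5) to (i=7, c=3): slope -2/5, span 5
Factored form: p(x) = 3 ⊗ (x ⊕ (-1)) ⊗ (x ⊕ (-1)) ⊗ (x ⊕ 2/5) ⊗ (x ⊕ 2/5) ⊗ (x ⊕ 2/5) ⊗ (x ⊕ 2/5) ⊗ (x ⊕ 2/5)
Answer: roots = -1 (mult 2), 2/5 (mult 5)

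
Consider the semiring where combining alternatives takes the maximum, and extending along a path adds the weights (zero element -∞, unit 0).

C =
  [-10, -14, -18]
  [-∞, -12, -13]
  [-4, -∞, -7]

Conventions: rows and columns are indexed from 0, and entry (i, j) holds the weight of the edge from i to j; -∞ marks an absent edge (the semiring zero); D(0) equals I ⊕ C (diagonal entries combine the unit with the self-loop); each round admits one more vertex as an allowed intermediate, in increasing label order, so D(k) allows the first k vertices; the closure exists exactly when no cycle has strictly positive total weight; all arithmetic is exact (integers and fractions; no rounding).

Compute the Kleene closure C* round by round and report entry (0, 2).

D(0):
  [0, -14, -18]
  [-∞, 0, -13]
  [-4, -∞, 0]
D(1):
  [0, -14, -18]
  [-∞, 0, -13]
  [-4, -18, 0]
D(2):
  [0, -14, -18]
  [-∞, 0, -13]
  [-4, -18, 0]
D(3):
  [0, -14, -18]
  [-17, 0, -13]
  [-4, -18, 0]
Answer: C*[0][2] = -18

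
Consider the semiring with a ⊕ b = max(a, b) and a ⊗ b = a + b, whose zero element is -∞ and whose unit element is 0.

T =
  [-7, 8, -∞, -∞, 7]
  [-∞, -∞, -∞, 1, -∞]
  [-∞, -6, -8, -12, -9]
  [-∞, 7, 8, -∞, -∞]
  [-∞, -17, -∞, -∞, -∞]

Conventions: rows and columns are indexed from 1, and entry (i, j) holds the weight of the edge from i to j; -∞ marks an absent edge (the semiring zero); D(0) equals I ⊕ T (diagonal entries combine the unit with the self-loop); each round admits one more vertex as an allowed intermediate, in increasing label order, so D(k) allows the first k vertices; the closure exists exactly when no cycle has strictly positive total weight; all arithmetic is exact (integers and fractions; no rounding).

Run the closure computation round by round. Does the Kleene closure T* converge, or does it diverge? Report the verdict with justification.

D(0):
  [0, 8, -∞, -∞, 7]
  [-∞, 0, -∞, 1, -∞]
  [-∞, -6, 0, -12, -9]
  [-∞, 7, 8, 0, -∞]
  [-∞, -17, -∞, -∞, 0]
D(1):
  [0, 8, -∞, -∞, 7]
  [-∞, 0, -∞, 1, -∞]
  [-∞, -6, 0, -12, -9]
  [-∞, 7, 8, 0, -∞]
  [-∞, -17, -∞, -∞, 0]
Detection: at round 2, diagonal entry (4, 4) turns strictly positive.
Key observation: the cycle 4->2->4 has total weight 7 + 1, which is strictly positive.
Answer: DIVERGES — positive cycle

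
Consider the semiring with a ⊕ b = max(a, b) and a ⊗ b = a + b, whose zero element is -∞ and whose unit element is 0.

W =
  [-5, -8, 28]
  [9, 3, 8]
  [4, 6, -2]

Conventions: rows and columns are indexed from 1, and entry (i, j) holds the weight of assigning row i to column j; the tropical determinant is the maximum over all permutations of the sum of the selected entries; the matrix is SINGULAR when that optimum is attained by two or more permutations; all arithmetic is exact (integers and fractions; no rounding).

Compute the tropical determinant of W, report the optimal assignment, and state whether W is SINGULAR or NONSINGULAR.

σ = (1, 2, 3): (-5) + 3 + (-2) = -4
σ = (1, 3, 2): (-5) + 8 + 6 = 9
σ = (2, 1, 3): (-8) + 9 + (-2) = -1
σ = (2, 3, 1): (-8) + 8 + 4 = 4
σ = (3, 1, 2): 28 + 9 + 6 = 43
σ = (3, 2, 1): 28 + 3 + 4 = 35
Optimal value attained by: σ = (3, 1, 2).
Answer: det⊕(W) = 43; verdict: NONSINGULAR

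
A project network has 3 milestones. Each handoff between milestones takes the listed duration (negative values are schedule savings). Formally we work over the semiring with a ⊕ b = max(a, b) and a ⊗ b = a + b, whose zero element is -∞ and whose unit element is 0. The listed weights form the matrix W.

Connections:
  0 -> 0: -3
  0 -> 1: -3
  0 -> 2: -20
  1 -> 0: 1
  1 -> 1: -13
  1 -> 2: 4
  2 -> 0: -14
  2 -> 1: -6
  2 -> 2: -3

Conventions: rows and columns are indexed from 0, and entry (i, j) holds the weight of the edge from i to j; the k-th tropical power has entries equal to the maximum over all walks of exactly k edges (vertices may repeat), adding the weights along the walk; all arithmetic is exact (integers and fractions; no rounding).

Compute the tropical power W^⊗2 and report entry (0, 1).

W^⊗2:
  [-2, -6, 1]
  [-2, -2, 1]
  [-5, -9, -2]
Key observation: the optimum is the walk 0->0->1, with weight (-3) + (-3) = -6.
Optimal value attained by: walk 0->0->1.
Answer: (W^⊗2)[0][1] = -6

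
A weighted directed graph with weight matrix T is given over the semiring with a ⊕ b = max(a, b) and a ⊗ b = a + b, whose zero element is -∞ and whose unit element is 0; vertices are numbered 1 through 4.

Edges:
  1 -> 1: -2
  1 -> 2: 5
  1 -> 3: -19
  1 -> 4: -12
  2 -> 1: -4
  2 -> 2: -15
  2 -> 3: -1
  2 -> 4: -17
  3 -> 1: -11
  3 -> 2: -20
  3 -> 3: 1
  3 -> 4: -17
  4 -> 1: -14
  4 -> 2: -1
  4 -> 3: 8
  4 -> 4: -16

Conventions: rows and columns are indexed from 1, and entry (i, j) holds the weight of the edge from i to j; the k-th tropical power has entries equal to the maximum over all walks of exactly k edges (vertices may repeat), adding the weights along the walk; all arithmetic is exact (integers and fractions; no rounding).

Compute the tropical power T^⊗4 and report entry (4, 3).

T^⊗2:
  [1, 3, 4, -12]
  [-6, 1, 0, -16]
  [-10, -6, 2, -16]
  [-3, -9, 9, -9]
T^⊗3:
  [-1, 6, 5, -11]
  [-3, -1, 1, -16]
  [-9, -5, 3, -15]
  [-2, 2, 10, -8]
T^⊗4:
  [2, 4, 6, -11]
  [-5, 2, 2, -15]
  [-8, -4, 4, -14]
  [-1, 3, 11, -7]
Key observation: the optimum is the walk 4->3->3->3->3, with weight 8 + 1 + 1 + 1 = 11.
Optimal value attained by: walk 4->3->3->3->3.
Answer: (T^⊗4)[4][3] = 11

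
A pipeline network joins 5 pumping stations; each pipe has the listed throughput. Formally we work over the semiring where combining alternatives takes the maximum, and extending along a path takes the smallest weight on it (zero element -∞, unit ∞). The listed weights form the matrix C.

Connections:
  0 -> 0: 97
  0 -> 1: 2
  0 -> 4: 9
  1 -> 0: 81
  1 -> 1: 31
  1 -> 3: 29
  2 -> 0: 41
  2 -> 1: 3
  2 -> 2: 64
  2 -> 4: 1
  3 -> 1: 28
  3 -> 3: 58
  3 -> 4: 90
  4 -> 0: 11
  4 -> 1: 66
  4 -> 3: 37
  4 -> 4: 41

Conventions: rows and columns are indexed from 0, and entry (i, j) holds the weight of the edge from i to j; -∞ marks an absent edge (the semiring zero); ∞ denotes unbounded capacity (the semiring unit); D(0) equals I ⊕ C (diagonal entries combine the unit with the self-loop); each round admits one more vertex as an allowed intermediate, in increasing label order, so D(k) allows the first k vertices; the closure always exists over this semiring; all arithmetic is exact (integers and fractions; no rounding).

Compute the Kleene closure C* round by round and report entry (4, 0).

D(0):
  [∞, 2, -∞, -∞, 9]
  [81, ∞, -∞, 29, -∞]
  [41, 3, ∞, -∞, 1]
  [-∞, 28, -∞, ∞, 90]
  [11, 66, -∞, 37, ∞]
D(1):
  [∞, 2, -∞, -∞, 9]
  [81, ∞, -∞, 29, 9]
  [41, 3, ∞, -∞, 9]
  [-∞, 28, -∞, ∞, 90]
  [11, 66, -∞, 37, ∞]
D(2):
  [∞, 2, -∞, 2, 9]
  [81, ∞, -∞, 29, 9]
  [41, 3, ∞, 3, 9]
  [28, 28, -∞, ∞, 90]
  [66, 66, -∞, 37, ∞]
D(3):
  [∞, 2, -∞, 2, 9]
  [81, ∞, -∞, 29, 9]
  [41, 3, ∞, 3, 9]
  [28, 28, -∞, ∞, 90]
  [66, 66, -∞, 37, ∞]
D(4):
  [∞, 2, -∞, 2, 9]
  [81, ∞, -∞, 29, 29]
  [41, 3, ∞, 3, 9]
  [28, 28, -∞, ∞, 90]
  [66, 66, -∞, 37, ∞]
D(5):
  [∞, 9, -∞, 9, 9]
  [81, ∞, -∞, 29, 29]
  [41, 9, ∞, 9, 9]
  [66, 66, -∞, ∞, 90]
  [66, 66, -∞, 37, ∞]
Answer: C*[4][0] = 66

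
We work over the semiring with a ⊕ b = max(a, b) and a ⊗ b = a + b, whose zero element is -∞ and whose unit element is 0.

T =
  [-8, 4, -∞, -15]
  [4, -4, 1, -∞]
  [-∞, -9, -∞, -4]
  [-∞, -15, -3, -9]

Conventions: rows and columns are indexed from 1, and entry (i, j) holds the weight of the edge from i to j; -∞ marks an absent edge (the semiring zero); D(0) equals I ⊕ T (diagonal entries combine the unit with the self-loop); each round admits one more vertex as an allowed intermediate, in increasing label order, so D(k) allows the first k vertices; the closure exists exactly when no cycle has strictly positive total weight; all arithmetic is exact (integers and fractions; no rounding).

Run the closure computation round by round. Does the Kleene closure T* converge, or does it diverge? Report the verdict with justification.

D(0):
  [0, 4, -∞, -15]
  [4, 0, 1, -∞]
  [-∞, -9, 0, -4]
  [-∞, -15, -3, 0]
Detection: at round 1, diagonal entry (2, 2) turns strictly positive.
Key observation: the cycle 2->1->2 has total weight 4 + 4, which is strictly positive.
Answer: DIVERGES — positive cycle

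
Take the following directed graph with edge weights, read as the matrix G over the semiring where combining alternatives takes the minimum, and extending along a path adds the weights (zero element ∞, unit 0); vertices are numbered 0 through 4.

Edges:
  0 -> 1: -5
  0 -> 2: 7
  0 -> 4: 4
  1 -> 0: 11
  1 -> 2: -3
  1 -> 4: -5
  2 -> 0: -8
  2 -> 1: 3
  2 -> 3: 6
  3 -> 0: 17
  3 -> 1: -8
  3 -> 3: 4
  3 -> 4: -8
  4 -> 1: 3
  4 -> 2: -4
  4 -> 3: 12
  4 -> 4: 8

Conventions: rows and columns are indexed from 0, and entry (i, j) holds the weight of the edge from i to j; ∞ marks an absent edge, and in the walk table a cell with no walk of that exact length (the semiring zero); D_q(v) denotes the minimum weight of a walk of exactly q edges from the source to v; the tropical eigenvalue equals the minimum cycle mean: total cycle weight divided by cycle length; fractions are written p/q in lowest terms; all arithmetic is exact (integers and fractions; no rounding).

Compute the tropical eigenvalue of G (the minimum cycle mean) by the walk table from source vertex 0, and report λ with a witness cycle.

q=0: [0, ∞, ∞, ∞, ∞]
q=1: [∞, -5, 7, ∞, 4]
q=2: [-1, 7, -8, 13, -10]
q=3: [-16, -7, -14, -2, -2]
q=4: [-22, -21, -10, -8, -12]
q=5: [-18, -27, -24, -4, -26]
Optimal cycle mean attained by: cycle 0->1->4->2->0, total (-5) + (-5) + (-4) + (-8), length 4.
Answer: λ = -11/2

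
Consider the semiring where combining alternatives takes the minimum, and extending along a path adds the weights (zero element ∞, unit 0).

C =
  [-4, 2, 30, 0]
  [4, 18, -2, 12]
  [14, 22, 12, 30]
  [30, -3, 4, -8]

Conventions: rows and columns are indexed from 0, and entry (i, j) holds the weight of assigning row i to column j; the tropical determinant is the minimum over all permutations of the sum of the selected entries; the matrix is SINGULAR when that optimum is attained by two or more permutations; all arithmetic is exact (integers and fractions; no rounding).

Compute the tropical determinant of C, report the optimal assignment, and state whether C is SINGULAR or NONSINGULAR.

σ = (0, 1, 2, 3): (-4) + 18 + 12 + (-8) = 18
σ = (0, 1, 3, 2): (-4) + 18 + 30 + 4 = 48
σ = (0, 2, 1, 3): (-4) + (-2) + 22 + (-8) = 8
σ = (0, 2, 3, 1): (-4) + (-2) + 30 + (-3) = 21
σ = (0, 3, 1, 2): (-4) + 12 + 22 + 4 = 34
σ = (0, 3, 2, 1): (-4) + 12 + 12 + (-3) = 17
σ = (1, 0, 2, 3): 2 + 4 + 12 + (-8) = 10
σ = (1, 0, 3, 2): 2 + 4 + 30 + 4 = 40
σ = (1, 2, 0, 3): 2 + (-2) + 14 + (-8) = 6
σ = (1, 2, 3, 0): 2 + (-2) + 30 + 30 = 60
σ = (1, 3, 0, 2): 2 + 12 + 14 + 4 = 32
σ = (1, 3, 2, 0): 2 + 12 + 12 + 30 = 56
σ = (2, 0, 1, 3): 30 + 4 + 22 + (-8) = 48
σ = (2, 0, 3, 1): 30 + 4 + 30 + (-3) = 61
σ = (2, 1, 0, 3): 30 + 18 + 14 + (-8) = 54
σ = (2, 1, 3, 0): 30 + 18 + 30 + 30 = 108
σ = (2, 3, 0, 1): 30 + 12 + 14 + (-3) = 53
σ = (2, 3, 1, 0): 30 + 12 + 22 + 30 = 94
σ = (3, 0, 1, 2): 0 + 4 + 22 + 4 = 30
σ = (3, 0, 2, 1): 0 + 4 + 12 + (-3) = 13
σ = (3, 1, 0, 2): 0 + 18 + 14 + 4 = 36
σ = (3, 1, 2, 0): 0 + 18 + 12 + 30 = 60
σ = (3, 2, 0, 1): 0 + (-2) + 14 + (-3) = 9
σ = (3, 2, 1, 0): 0 + (-2) + 22 + 30 = 50
Optimal value attained by: σ = (1, 2, 0, 3).
Answer: det⊕(C) = 6; verdict: NONSINGULAR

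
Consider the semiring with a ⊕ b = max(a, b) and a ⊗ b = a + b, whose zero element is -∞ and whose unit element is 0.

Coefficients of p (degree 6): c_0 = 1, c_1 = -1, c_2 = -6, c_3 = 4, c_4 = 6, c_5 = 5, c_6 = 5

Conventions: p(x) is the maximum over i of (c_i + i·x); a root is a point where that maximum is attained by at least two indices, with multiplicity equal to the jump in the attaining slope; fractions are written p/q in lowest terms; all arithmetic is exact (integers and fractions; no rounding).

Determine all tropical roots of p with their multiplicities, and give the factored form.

hull edge (i=0, c=1) to (i=4, c=6): slope 5/4, span 4
hull edge (i=4, c=6) to (i=6, c=5): slope -1/2, span 2
Factored form: p(x) = 5 ⊗ (x ⊕ (-5/4)) ⊗ (x ⊕ (-5/4)) ⊗ (x ⊕ (-5/4)) ⊗ (x ⊕ (-5/4)) ⊗ (x ⊕ 1/2) ⊗ (x ⊕ 1/2)
Answer: roots = -5/4 (mult 4), 1/2 (mult 2)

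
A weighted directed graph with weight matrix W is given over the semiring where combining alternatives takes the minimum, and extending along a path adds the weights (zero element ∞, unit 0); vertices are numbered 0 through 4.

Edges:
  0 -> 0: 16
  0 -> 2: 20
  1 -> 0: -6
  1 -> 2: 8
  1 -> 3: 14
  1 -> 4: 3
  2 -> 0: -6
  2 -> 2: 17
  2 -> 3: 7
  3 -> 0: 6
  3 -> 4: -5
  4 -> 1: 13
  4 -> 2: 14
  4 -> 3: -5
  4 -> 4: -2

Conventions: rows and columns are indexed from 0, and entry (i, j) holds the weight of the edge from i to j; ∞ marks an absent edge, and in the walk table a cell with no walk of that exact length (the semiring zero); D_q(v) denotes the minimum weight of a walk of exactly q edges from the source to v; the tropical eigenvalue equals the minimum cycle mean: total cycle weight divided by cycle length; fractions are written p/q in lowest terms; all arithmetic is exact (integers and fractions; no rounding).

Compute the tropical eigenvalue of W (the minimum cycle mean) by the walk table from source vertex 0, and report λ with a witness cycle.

q=0: [0, ∞, ∞, ∞, ∞]
q=1: [16, ∞, 20, ∞, ∞]
q=2: [14, ∞, 36, 27, ∞]
q=3: [30, ∞, 34, 43, 22]
q=4: [28, 35, 36, 17, 20]
q=5: [23, 33, 34, 15, 12]
Optimal cycle mean attained by: cycle 3->4->3, total (-5) + (-5), length 2.
Answer: λ = -5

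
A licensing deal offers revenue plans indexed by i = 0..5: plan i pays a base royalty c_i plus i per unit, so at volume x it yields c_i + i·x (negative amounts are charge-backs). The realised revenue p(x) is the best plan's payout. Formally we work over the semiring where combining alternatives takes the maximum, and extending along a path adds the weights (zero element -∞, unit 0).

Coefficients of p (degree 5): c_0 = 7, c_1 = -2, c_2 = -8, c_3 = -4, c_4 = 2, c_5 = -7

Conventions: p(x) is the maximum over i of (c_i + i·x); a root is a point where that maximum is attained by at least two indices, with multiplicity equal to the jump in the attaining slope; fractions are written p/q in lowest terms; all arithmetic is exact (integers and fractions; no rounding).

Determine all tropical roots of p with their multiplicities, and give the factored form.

hull edge (i=0, c=7) to (i=4, c=2): slope -5/4, span 4
hull edge (i=4, c=2) to (i=5, c=-7): slope -9, span 1
Factored form: p(x) = -7 ⊗ (x ⊕ 5/4) ⊗ (x ⊕ 5/4) ⊗ (x ⊕ 5/4) ⊗ (x ⊕ 5/4) ⊗ (x ⊕ 9)
Answer: roots = 5/4 (mult 4), 9 (mult 1)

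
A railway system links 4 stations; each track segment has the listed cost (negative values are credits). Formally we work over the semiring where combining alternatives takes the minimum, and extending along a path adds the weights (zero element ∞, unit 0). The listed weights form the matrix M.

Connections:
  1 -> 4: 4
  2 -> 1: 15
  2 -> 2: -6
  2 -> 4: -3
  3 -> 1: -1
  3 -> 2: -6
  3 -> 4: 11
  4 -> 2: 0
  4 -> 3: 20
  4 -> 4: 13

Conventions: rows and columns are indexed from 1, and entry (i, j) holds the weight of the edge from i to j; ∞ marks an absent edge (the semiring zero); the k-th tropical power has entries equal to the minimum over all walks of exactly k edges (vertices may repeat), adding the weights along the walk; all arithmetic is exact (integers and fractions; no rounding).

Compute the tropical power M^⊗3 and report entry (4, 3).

M^⊗2:
  [∞, 4, 24, 17]
  [9, -12, 17, -9]
  [9, -12, 31, -9]
  [15, -6, 33, -3]
M^⊗3:
  [19, -2, 37, 1]
  [3, -18, 11, -15]
  [3, -18, 11, -15]
  [9, -12, 17, -9]
Key observation: the optimum is the walk 4->2->4->3, with weight 0 + (-3) + 20 = 17.
Optimal value attained by: walk 4->2->4->3.
Answer: (M^⊗3)[4][3] = 17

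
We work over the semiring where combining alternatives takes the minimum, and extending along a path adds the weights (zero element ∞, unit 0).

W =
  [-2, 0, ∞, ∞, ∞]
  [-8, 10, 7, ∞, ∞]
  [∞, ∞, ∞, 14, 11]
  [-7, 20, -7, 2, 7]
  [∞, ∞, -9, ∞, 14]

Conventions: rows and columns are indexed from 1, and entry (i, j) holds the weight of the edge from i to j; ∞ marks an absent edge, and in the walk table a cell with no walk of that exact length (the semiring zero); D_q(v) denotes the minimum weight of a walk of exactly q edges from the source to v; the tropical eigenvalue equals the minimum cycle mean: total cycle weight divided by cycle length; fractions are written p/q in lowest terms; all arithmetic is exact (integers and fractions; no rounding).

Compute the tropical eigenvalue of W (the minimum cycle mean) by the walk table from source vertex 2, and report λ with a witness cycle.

q=0: [∞, 0, ∞, ∞, ∞]
q=1: [-8, 10, 7, ∞, ∞]
q=2: [-10, -8, 17, 21, 18]
q=3: [-16, -10, -1, 23, 28]
q=4: [-18, -16, -3, 13, 10]
q=5: [-24, -18, -9, 11, 8]
Optimal cycle mean attained by: cycle 1->2->1, total 0 + (-8), length 2.
Answer: λ = -4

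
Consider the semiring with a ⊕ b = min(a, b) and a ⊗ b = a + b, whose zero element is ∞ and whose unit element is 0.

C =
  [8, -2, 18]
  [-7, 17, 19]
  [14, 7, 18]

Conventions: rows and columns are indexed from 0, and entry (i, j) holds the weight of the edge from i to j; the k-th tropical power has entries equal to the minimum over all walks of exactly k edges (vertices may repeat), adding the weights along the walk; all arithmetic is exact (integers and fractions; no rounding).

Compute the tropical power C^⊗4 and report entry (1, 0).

C^⊗2:
  [-9, 6, 17]
  [1, -9, 11]
  [0, 12, 26]
C^⊗3:
  [-1, -11, 9]
  [-16, -1, 10]
  [5, -2, 18]
C^⊗4:
  [-18, -3, 8]
  [-8, -18, 2]
  [-9, 3, 17]
Key observation: the optimum is the walk 1->0->0->1->0, with weight (-7) + 8 + (-2) + (-7) = -8.
Optimal value attained by: walk 1->0->0->1->0.
Answer: (C^⊗4)[1][0] = -8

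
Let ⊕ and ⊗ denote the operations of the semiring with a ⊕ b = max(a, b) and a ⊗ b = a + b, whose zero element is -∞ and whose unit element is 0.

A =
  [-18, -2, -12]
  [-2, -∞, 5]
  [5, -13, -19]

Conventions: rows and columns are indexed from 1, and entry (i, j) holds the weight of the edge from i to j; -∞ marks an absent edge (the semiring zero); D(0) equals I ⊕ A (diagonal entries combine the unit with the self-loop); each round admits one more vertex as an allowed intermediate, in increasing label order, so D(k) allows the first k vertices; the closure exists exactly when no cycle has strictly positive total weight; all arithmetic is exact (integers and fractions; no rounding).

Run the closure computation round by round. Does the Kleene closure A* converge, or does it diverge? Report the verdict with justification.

D(0):
  [0, -2, -12]
  [-2, 0, 5]
  [5, -13, 0]
D(1):
  [0, -2, -12]
  [-2, 0, 5]
  [5, 3, 0]
Detection: at round 2, diagonal entry (3, 3) turns strictly positive.
Key observation: the cycle 3->1->2->3 has total weight 5 + (-2) + 5, which is strictly positive.
Answer: DIVERGES — positive cycle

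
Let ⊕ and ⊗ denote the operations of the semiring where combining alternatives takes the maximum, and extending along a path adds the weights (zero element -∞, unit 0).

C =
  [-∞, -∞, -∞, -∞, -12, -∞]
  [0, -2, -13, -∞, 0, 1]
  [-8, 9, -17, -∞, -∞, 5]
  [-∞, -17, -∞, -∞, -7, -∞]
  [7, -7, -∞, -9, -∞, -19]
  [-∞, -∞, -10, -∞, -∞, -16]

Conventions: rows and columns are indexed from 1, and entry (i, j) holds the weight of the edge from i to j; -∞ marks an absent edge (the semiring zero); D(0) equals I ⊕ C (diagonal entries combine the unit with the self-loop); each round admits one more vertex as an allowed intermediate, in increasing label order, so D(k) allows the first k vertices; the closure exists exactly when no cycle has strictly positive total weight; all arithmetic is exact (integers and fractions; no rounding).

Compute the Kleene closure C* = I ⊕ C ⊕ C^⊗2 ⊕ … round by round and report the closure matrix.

D(0):
  [0, -∞, -∞, -∞, -12, -∞]
  [0, 0, -13, -∞, 0, 1]
  [-8, 9, 0, -∞, -∞, 5]
  [-∞, -17, -∞, 0, -7, -∞]
  [7, -7, -∞, -9, 0, -19]
  [-∞, -∞, -10, -∞, -∞, 0]
D(1):
  [0, -∞, -∞, -∞, -12, -∞]
  [0, 0, -13, -∞, 0, 1]
  [-8, 9, 0, -∞, -20, 5]
  [-∞, -17, -∞, 0, -7, -∞]
  [7, -7, -∞, -9, 0, -19]
  [-∞, -∞, -10, -∞, -∞, 0]
D(2):
  [0, -∞, -∞, -∞, -12, -∞]
  [0, 0, -13, -∞, 0, 1]
  [9, 9, 0, -∞, 9, 10]
  [-17, -17, -30, 0, -7, -16]
  [7, -7, -20, -9, 0, -6]
  [-∞, -∞, -10, -∞, -∞, 0]
D(3):
  [0, -∞, -∞, -∞, -12, -∞]
  [0, 0, -13, -∞, 0, 1]
  [9, 9, 0, -∞, 9, 10]
  [-17, -17, -30, 0, -7, -16]
  [7, -7, -20, -9, 0, -6]
  [-1, -1, -10, -∞, -1, 0]
D(4):
  [0, -∞, -∞, -∞, -12, -∞]
  [0, 0, -13, -∞, 0, 1]
  [9, 9, 0, -∞, 9, 10]
  [-17, -17, -30, 0, -7, -16]
  [7, -7, -20, -9, 0, -6]
  [-1, -1, -10, -∞, -1, 0]
D(5):
  [0, -19, -32, -21, -12, -18]
  [7, 0, -13, -9, 0, 1]
  [16, 9, 0, 0, 9, 10]
  [0, -14, -27, 0, -7, -13]
  [7, -7, -20, -9, 0, -6]
  [6, -1, -10, -10, -1, 0]
D(6):
  [0, -19, -28, -21, -12, -18]
  [7, 0, -9, -9, 0, 1]
  [16, 9, 0, 0, 9, 10]
  [0, -14, -23, 0, -7, -13]
  [7, -7, -16, -9, 0, -6]
  [6, -1, -10, -10, -1, 0]
Answer: C* = [[0, -19, -28, -21, -12, -18], [7, 0, -9, -9, 0, 1], [16, 9, 0, 0, 9, 10], [0, -14, -23, 0, -7, -13], [7, -7, -16, -9, 0, -6], [6, -1, -10, -10, -1, 0]]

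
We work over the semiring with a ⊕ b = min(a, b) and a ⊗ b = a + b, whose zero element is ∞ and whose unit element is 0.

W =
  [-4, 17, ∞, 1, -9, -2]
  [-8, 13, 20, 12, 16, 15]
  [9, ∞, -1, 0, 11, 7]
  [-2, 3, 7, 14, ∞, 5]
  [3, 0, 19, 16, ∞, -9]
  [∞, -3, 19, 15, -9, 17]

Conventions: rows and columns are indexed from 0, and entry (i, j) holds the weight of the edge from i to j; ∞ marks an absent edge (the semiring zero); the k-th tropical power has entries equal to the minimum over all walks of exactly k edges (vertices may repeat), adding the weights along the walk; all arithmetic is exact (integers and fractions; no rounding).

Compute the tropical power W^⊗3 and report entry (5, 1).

W^⊗2:
  [-8, -9, 8, -3, -13, -18]
  [-12, 9, 19, -7, -17, -10]
  [-2, 3, -2, -1, -2, 2]
  [-6, 2, 6, -1, -11, -4]
  [-8, -12, 10, 4, -18, 1]
  [-11, -9, 10, 7, 8, -18]
W^⊗3:
  [-17, -21, 1, -7, -27, -22]
  [-16, -17, 0, -11, -21, -26]
  [-6, -2, -3, -2, -11, -11]
  [-10, -11, 5, -5, -15, -20]
  [-20, -18, 1, -7, -17, -27]
  [-17, -21, 1, -10, -27, -13]
Key observation: the optimum is the walk 5->4->5->1, with weight (-9) + (-9) + (-3) = -21.
Optimal value attained by: walk 5->4->5->1.
Answer: (W^⊗3)[5][1] = -21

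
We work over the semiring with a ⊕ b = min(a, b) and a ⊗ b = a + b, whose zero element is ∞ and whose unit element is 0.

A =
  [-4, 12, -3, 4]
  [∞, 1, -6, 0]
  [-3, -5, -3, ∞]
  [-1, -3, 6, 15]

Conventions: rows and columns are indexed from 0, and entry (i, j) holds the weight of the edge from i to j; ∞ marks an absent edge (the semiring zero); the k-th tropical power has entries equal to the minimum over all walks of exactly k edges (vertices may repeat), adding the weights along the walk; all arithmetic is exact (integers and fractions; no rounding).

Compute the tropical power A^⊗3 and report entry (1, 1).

A^⊗2:
  [-8, -8, -7, 0]
  [-9, -11, -9, 1]
  [-7, -8, -11, -5]
  [-5, -2, -9, -3]
A^⊗3:
  [-12, -12, -14, -8]
  [-13, -14, -17, -11]
  [-14, -16, -14, -8]
  [-12, -14, -12, -2]
Key observation: the optimum is the walk 1->2->2->1, with weight (-6) + (-3) + (-5) = -14.
Optimal value attained by: walk 1->2->2->1.
Answer: (A^⊗3)[1][1] = -14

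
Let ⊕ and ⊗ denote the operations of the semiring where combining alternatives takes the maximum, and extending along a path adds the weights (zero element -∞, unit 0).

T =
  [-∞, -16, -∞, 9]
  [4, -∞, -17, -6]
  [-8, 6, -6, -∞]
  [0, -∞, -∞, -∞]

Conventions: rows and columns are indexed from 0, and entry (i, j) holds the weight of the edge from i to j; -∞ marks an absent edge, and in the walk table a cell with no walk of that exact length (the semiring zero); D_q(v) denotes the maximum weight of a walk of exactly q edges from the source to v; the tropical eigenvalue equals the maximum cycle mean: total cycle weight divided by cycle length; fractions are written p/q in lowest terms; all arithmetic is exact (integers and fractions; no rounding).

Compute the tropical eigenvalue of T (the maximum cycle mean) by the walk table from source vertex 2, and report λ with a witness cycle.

q=0: [-∞, -∞, 0, -∞]
q=1: [-8, 6, -6, -∞]
q=2: [10, 0, -11, 1]
q=3: [4, -5, -17, 19]
q=4: [19, -11, -22, 13]
Optimal cycle mean attained by: cycle 0->3->0, total 9 + 0, length 2.
Answer: λ = 9/2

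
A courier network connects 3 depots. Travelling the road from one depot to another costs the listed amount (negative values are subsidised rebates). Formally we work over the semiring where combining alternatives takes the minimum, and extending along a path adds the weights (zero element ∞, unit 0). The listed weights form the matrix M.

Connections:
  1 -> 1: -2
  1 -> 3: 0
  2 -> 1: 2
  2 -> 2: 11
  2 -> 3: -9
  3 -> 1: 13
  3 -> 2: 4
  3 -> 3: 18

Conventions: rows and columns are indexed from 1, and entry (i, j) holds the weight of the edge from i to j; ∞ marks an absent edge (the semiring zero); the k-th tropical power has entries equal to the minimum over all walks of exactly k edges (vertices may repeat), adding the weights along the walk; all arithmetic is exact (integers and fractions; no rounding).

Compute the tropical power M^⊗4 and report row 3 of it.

M^⊗2:
  [-4, 4, -2]
  [0, -5, 2]
  [6, 15, -5]
M^⊗3:
  [-6, 2, -5]
  [-3, 6, -14]
  [4, -1, 6]
M^⊗4:
  [-8, -1, -7]
  [-5, -10, -3]
  [1, 10, -10]
Answer: row 3 of M^⊗4 = [1, 10, -10]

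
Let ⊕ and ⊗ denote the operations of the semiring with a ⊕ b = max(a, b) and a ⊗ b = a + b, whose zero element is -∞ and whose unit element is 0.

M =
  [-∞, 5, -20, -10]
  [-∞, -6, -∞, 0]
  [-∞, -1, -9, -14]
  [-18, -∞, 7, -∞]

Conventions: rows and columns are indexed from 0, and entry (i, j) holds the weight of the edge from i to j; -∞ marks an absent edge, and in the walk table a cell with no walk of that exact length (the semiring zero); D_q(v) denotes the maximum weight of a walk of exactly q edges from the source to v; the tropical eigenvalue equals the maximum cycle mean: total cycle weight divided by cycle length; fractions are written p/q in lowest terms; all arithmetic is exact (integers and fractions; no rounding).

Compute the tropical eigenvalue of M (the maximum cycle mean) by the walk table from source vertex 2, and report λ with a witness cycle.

q=0: [-∞, -∞, 0, -∞]
q=1: [-∞, -1, -9, -14]
q=2: [-32, -7, -7, -1]
q=3: [-19, -8, 6, -7]
q=4: [-25, 5, 0, -8]
Optimal cycle mean attained by: cycle 1->3->2->1, total 0 + 7 + (-1), length 3.
Answer: λ = 2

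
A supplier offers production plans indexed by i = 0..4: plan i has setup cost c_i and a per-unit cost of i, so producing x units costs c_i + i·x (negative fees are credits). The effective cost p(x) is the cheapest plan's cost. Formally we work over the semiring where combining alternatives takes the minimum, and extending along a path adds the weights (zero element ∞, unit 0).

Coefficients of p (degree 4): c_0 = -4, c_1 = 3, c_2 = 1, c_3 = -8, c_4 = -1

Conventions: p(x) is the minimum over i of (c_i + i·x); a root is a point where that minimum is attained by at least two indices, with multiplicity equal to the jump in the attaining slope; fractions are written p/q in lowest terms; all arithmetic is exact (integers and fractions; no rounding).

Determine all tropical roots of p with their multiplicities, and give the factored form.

hull edge (i=0, c=-4) to (i=3, c=-8): slope -4/3, span 3
hull edge (i=3, c=-8) to (i=4, c=-1): slope 7, span 1
Factored form: p(x) = -1 ⊗ (x ⊕ (-7)) ⊗ (x ⊕ 4/3) ⊗ (x ⊕ 4/3) ⊗ (x ⊕ 4/3)
Answer: roots = -7 (mult 1), 4/3 (mult 3)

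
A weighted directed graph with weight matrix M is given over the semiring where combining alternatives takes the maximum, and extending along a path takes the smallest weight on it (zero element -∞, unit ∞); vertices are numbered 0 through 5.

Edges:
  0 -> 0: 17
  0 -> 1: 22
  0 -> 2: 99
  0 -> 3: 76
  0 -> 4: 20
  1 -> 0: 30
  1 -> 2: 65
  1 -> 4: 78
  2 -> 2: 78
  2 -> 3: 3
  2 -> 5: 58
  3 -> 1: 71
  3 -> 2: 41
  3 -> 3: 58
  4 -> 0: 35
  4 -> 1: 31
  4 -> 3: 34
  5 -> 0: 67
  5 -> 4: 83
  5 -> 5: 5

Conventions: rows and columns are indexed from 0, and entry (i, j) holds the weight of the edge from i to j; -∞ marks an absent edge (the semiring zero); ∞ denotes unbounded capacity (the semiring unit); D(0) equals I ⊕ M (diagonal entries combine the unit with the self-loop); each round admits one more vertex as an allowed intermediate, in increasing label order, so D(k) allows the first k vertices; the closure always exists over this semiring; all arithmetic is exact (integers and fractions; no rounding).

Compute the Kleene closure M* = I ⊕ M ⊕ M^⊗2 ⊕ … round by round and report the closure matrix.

D(0):
  [∞, 22, 99, 76, 20, -∞]
  [30, ∞, 65, -∞, 78, -∞]
  [-∞, -∞, ∞, 3, -∞, 58]
  [-∞, 71, 41, ∞, -∞, -∞]
  [35, 31, -∞, 34, ∞, -∞]
  [67, -∞, -∞, -∞, 83, ∞]
D(1):
  [∞, 22, 99, 76, 20, -∞]
  [30, ∞, 65, 30, 78, -∞]
  [-∞, -∞, ∞, 3, -∞, 58]
  [-∞, 71, 41, ∞, -∞, -∞]
  [35, 31, 35, 35, ∞, -∞]
  [67, 22, 67, 67, 83, ∞]
D(2):
  [∞, 22, 99, 76, 22, -∞]
  [30, ∞, 65, 30, 78, -∞]
  [-∞, -∞, ∞, 3, -∞, 58]
  [30, 71, 65, ∞, 71, -∞]
  [35, 31, 35, 35, ∞, -∞]
  [67, 22, 67, 67, 83, ∞]
D(3):
  [∞, 22, 99, 76, 22, 58]
  [30, ∞, 65, 30, 78, 58]
  [-∞, -∞, ∞, 3, -∞, 58]
  [30, 71, 65, ∞, 71, 58]
  [35, 31, 35, 35, ∞, 35]
  [67, 22, 67, 67, 83, ∞]
D(4):
  [∞, 71, 99, 76, 71, 58]
  [30, ∞, 65, 30, 78, 58]
  [3, 3, ∞, 3, 3, 58]
  [30, 71, 65, ∞, 71, 58]
  [35, 35, 35, 35, ∞, 35]
  [67, 67, 67, 67, 83, ∞]
D(5):
  [∞, 71, 99, 76, 71, 58]
  [35, ∞, 65, 35, 78, 58]
  [3, 3, ∞, 3, 3, 58]
  [35, 71, 65, ∞, 71, 58]
  [35, 35, 35, 35, ∞, 35]
  [67, 67, 67, 67, 83, ∞]
D(6):
  [∞, 71, 99, 76, 71, 58]
  [58, ∞, 65, 58, 78, 58]
  [58, 58, ∞, 58, 58, 58]
  [58, 71, 65, ∞, 71, 58]
  [35, 35, 35, 35, ∞, 35]
  [67, 67, 67, 67, 83, ∞]
Answer: M* = [[∞, 71, 99, 76, 71, 58], [58, ∞, 65, 58, 78, 58], [58, 58, ∞, 58, 58, 58], [58, 71, 65, ∞, 71, 58], [35, 35, 35, 35, ∞, 35], [67, 67, 67, 67, 83, ∞]]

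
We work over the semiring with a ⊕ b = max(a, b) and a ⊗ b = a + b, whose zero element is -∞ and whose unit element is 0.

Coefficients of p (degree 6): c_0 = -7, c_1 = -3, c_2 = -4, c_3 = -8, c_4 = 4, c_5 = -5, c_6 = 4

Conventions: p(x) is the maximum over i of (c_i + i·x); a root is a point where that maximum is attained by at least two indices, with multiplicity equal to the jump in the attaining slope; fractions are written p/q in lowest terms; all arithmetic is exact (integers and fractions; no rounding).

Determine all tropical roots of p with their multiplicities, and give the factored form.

hull edge (i=0, c=-7) to (i=1, c=-3): slope 4, span 1
hull edge (i=1, c=-3) to (i=4, c=4): slope 7/3, span 3
hull edge (i=4, c=4) to (i=6, c=4): slope 0, span 2
Factored form: p(x) = 4 ⊗ (x ⊕ (-4)) ⊗ (x ⊕ (-7/3)) ⊗ (x ⊕ (-7/3)) ⊗ (x ⊕ (-7/3)) ⊗ (x ⊕ 0) ⊗ (x ⊕ 0)
Answer: roots = -4 (mult 1), -7/3 (mult 3), 0 (mult 2)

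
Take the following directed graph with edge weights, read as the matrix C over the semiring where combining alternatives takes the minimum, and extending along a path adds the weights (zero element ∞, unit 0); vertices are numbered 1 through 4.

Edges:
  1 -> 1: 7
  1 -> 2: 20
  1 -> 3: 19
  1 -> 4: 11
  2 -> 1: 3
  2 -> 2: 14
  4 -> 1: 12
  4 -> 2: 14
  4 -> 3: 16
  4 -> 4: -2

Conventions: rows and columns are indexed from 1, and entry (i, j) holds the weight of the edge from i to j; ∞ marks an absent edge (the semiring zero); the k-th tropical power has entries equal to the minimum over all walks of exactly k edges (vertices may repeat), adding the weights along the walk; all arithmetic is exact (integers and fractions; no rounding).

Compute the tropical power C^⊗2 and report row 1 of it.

C^⊗2:
  [14, 25, 26, 9]
  [10, 23, 22, 14]
  [∞, ∞, ∞, ∞]
  [10, 12, 14, -4]
Answer: row 1 of C^⊗2 = [14, 25, 26, 9]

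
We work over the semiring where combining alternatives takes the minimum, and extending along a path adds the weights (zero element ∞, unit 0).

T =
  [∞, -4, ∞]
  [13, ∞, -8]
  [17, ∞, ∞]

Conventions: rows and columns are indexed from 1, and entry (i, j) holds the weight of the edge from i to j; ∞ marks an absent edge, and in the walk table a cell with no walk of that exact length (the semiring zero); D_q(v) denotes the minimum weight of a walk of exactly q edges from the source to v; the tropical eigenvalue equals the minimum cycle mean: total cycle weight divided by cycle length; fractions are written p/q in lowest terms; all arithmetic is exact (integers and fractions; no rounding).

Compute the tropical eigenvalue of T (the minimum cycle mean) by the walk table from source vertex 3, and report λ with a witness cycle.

q=0: [∞, ∞, 0]
q=1: [17, ∞, ∞]
q=2: [∞, 13, ∞]
q=3: [26, ∞, 5]
Optimal cycle mean attained by: cycle 1->2->3->1, total (-4) + (-8) + 17, length 3.
Answer: λ = 5/3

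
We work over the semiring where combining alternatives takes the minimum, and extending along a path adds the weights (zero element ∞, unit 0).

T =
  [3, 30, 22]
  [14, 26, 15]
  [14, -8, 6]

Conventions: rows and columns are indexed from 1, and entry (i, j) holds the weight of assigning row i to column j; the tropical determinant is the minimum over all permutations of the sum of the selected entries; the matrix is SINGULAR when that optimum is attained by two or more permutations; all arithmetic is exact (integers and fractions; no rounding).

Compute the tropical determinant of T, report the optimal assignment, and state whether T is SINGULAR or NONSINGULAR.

σ = (1, 2, 3): 3 + 26 + 6 = 35
σ = (1, 3, 2): 3 + 15 + (-8) = 10
σ = (2, 1, 3): 30 + 14 + 6 = 50
σ = (2, 3, 1): 30 + 15 + 14 = 59
σ = (3, 1, 2): 22 + 14 + (-8) = 28
σ = (3, 2, 1): 22 + 26 + 14 = 62
Optimal value attained by: σ = (1, 3, 2).
Answer: det⊕(T) = 10; verdict: NONSINGULAR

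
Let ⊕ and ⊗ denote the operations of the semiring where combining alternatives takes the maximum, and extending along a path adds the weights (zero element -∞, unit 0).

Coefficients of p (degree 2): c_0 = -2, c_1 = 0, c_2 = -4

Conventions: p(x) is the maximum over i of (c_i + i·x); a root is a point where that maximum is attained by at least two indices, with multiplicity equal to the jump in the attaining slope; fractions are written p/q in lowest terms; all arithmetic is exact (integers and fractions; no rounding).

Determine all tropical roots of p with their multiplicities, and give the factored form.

hull edge (i=0, c=-2) to (i=1, c=0): slope 2, span 1
hull edge (i=1, c=0) to (i=2, c=-4): slope -4, span 1
Factored form: p(x) = -4 ⊗ (x ⊕ (-2)) ⊗ (x ⊕ 4)
Answer: roots = -2 (mult 1), 4 (mult 1)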